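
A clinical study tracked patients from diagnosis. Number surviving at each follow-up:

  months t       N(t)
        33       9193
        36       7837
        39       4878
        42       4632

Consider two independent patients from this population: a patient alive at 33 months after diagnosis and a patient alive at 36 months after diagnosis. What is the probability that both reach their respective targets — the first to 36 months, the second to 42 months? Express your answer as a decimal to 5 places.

p₁ = N(36)/N(33) = 7837/9193 = 0.852496; p₂ = N(42)/N(36) = 4632/7837 = 0.591042.
P(both) = p₁ × p₂ = 0.852496 × 0.591042 = 0.503861.

0.50386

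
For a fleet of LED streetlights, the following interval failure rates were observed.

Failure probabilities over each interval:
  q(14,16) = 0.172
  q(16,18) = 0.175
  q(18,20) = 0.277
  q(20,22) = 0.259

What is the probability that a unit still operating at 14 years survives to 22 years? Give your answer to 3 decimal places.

0.366

Chaining the interval survival probabilities: (1 − 0.172) × (1 − 0.175) × (1 − 0.277) × (1 − 0.259).
= 0.828 × 0.825 × 0.723 × 0.741 = 0.365966.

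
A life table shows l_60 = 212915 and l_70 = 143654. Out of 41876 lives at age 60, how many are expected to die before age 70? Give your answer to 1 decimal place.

The relevant probability is 1 − 143654/212915 = 0.325299.
Expected number = 41876 × 0.325299 = 13622.2.

13622.2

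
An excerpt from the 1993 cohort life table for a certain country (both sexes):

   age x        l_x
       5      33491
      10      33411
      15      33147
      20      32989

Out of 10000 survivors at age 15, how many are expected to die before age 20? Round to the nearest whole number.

The relevant probability is 1 − 32989/33147 = 0.004767.
Expected number = 10000 × 0.004767 = 48.

48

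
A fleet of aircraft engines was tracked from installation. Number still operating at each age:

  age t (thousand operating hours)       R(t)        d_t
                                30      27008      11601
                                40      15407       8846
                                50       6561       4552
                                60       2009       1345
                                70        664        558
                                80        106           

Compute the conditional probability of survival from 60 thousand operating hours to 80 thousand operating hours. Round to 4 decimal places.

0.0528

The conditional survival probability is R(80)/R(60) = 106/2009 = 0.052763.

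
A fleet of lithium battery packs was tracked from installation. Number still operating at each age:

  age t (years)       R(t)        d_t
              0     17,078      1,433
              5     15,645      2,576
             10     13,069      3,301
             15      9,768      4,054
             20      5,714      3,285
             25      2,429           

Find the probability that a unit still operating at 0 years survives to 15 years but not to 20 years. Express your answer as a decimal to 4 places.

0.2374

This is the probability of reaching 15 but not 20, conditional on being operational at 0: (R(15) − R(20)) / R(0).
= (9,768 − 5,714) / 17,078 = 4,054 / 17,078 = 0.237381.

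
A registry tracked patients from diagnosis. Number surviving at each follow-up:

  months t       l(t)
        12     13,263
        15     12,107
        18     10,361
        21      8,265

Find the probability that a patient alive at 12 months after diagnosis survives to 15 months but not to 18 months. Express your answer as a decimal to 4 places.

This is the probability of reaching 15 but not 18, conditional on being alive at 12: (l(15) − l(18)) / l(12).
= (12,107 − 10,361) / 13,263 = 1,746 / 13,263 = 0.131644.

0.1316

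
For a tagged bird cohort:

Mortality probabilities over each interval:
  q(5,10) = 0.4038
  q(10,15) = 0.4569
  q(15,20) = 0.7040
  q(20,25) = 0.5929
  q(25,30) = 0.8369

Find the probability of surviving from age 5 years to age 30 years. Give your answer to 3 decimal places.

0.006

Survival from 5 to 30 is the product of surviving each interval: (1 − 0.4038) × (1 − 0.4569) × (1 − 0.7040) × (1 − 0.5929) × (1 − 0.8369).
= 0.5962 × 0.5431 × 0.2960 × 0.4071 × 0.1631 = 0.006364.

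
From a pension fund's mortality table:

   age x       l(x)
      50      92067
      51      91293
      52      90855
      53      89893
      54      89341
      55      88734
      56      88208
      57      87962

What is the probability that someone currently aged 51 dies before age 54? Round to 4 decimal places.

0.0214

P(die before 54 | alive at 51) = 1 − l(54)/l(51) = 1 − 89341/91293 = (1952)/91293 = 0.021382.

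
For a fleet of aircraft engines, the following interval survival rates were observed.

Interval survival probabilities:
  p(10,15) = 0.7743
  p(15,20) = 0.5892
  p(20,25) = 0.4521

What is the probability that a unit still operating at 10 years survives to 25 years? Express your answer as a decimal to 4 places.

0.2063

Chaining the interval survival probabilities: 0.7743 × 0.5892 × 0.4521.
= 0.206256.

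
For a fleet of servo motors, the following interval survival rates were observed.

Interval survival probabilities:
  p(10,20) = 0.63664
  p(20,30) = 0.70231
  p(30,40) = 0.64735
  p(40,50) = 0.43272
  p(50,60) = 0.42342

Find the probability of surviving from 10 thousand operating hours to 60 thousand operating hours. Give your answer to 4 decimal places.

P(survive 10→60) = 0.63664 × 0.70231 × 0.64735 × 0.43272 × 0.42342.
= 0.053032.

0.0530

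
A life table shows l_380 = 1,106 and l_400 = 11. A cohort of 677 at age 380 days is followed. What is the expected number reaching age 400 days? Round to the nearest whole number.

7

The relevant probability is 11/1,106 = 0.009946.
Expected number = 677 × 0.009946 = 7.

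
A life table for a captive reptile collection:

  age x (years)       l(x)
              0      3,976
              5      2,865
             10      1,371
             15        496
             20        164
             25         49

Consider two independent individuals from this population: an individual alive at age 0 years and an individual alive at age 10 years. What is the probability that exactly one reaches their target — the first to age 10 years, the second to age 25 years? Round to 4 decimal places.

p₁ = l(10)/l(0) = 1,371/3,976 = 0.344819; p₂ = l(25)/l(10) = 49/1,371 = 0.035740.
P(exactly one) = p₁(1−p₂) + (1−p₁)p₂ = 0.332495 + 0.023416 = 0.355911.

0.3559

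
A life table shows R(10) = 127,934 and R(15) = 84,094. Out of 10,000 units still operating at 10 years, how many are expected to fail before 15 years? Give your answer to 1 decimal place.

The relevant probability is 1 − 84,094/127,934 = 0.342677.
Expected number = 10,000 × 0.342677 = 3426.8.

3426.8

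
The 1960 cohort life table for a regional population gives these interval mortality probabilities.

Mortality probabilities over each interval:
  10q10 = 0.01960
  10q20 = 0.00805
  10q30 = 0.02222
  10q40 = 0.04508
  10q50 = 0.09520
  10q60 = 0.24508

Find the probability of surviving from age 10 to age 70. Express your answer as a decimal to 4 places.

60p10 = (1 − 0.01960) × (1 − 0.00805) × (1 − 0.02222) × (1 − 0.04508) × (1 − 0.09520) × (1 − 0.24508).
= 0.98040 × 0.99195 × 0.97778 × 0.95492 × 0.90480 × 0.75492 = 0.620233.

0.6202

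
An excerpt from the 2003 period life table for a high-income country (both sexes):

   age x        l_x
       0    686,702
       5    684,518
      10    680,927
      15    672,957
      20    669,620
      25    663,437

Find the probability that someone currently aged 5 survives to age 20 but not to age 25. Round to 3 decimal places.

We want 15|5q5 = (l_20 − l_25)/l_5.
This is the probability of reaching 20 but not 25, conditional on being alive at 5: (l_20 − l_25) / l_5.
= (669,620 − 663,437) / 684,518 = 6,183 / 684,518 = 0.009033.

0.009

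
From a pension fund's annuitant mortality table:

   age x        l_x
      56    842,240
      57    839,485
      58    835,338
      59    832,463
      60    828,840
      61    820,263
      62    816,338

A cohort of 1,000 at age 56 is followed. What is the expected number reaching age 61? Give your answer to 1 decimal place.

973.9

The relevant probability is 820,263/842,240 = 0.973906.
Expected number = 1,000 × 0.973906 = 973.9.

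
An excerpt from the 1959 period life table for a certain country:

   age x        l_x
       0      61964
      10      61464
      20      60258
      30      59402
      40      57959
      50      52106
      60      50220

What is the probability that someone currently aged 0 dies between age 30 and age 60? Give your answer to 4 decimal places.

We want 30|30q0 = (l_30 − l_60)/l_0.
This is the probability of reaching 30 but not 60, conditional on being alive at 0: (l_30 − l_60) / l_0.
= (59402 − 50220) / 61964 = 9182 / 61964 = 0.148183.

0.1482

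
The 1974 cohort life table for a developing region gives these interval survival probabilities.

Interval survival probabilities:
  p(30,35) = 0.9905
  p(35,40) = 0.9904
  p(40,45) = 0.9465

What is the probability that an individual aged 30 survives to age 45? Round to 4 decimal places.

The overall survival probability is 0.9905 × 0.9904 × 0.9465.
= 0.928508.

0.9285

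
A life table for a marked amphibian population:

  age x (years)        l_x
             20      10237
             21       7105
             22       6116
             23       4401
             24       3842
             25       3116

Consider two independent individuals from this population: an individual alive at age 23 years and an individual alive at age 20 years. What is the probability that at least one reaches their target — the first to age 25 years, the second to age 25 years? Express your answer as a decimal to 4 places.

0.7969

p₁ = l_25/l_23 = 3116/4401 = 0.708021; p₂ = l_25/l_20 = 3116/10237 = 0.304386.
P(at least one) = 1 − (1−p₁)(1−p₂) = 1 − 0.291979 × 0.695614 = 0.796895.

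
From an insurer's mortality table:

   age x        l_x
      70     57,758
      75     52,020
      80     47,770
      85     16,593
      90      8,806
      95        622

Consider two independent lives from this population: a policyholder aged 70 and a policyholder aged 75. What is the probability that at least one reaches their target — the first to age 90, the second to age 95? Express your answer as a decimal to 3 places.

p₁ = l_90/l_70 = 8,806/57,758 = 0.152464; p₂ = l_95/l_75 = 622/52,020 = 0.011957.
P(at least one) = 1 − (1−p₁)(1−p₂) = 1 − 0.847536 × 0.988043 = 0.162598.

0.163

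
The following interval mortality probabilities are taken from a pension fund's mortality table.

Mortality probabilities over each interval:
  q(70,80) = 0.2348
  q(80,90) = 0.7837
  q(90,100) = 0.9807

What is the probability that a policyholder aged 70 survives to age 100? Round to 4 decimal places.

0.0032

The overall survival probability is (1 − 0.2348) × (1 − 0.7837) × (1 − 0.9807).
= 0.7652 × 0.2163 × 0.0193 = 0.003194.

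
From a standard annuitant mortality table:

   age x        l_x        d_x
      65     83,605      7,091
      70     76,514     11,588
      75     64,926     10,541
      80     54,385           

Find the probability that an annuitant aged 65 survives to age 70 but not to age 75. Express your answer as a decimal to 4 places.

0.1386

We want 5|5q65 = (l_70 − l_75)/l_65.
This is the probability of reaching 70 but not 75, conditional on being alive at 65: (l_70 − l_75) / l_65.
= (76,514 − 64,926) / 83,605 = 11,588 / 83,605 = 0.138604.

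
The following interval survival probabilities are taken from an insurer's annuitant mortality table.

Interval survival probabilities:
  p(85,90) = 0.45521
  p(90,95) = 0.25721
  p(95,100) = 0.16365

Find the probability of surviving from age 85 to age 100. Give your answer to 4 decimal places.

0.0192

The overall survival probability is 0.45521 × 0.25721 × 0.16365.
= 0.019161.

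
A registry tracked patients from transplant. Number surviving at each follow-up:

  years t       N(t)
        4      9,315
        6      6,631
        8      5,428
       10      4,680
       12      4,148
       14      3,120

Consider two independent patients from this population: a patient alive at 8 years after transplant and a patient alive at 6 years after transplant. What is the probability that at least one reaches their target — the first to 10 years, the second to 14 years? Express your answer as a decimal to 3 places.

p₁ = N(10)/N(8) = 4,680/5,428 = 0.862196; p₂ = N(14)/N(6) = 3,120/6,631 = 0.470517.
P(at least one) = 1 − (1−p₁)(1−p₂) = 1 − 0.137804 × 0.529483 = 0.927035.

0.927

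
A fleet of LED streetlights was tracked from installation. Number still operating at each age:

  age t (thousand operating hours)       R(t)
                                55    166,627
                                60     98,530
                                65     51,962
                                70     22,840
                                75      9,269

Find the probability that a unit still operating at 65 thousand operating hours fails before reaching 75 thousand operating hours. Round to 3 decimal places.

0.822

P(fail before 75 | operational at 65) = 1 − R(75)/R(65) = 1 − 9,269/51,962 = (42,693)/51,962 = 0.821620.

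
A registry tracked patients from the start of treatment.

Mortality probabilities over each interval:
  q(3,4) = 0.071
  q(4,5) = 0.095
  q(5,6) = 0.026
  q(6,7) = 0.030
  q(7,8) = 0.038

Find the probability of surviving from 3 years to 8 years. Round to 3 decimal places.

0.764

Chaining the interval survival probabilities: (1 − 0.071) × (1 − 0.095) × (1 − 0.026) × (1 − 0.030) × (1 − 0.038).
= 0.929 × 0.905 × 0.974 × 0.970 × 0.962 = 0.764135.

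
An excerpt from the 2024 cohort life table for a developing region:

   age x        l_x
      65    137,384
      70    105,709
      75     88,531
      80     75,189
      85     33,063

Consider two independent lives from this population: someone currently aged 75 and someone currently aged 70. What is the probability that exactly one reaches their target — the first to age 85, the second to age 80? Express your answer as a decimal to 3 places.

0.553

p₁ = l_85/l_75 = 33,063/88,531 = 0.373462; p₂ = l_80/l_70 = 75,189/105,709 = 0.711283.
P(exactly one) = p₁(1−p₂) + (1−p₁)p₂ = 0.107825 + 0.445646 = 0.553471.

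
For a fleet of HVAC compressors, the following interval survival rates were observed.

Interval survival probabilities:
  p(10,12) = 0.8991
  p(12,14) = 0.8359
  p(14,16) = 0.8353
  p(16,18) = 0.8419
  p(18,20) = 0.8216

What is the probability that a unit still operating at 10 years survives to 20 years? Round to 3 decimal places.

P(survive 10→20) = 0.8991 × 0.8359 × 0.8353 × 0.8419 × 0.8216.
= 0.434236.

0.434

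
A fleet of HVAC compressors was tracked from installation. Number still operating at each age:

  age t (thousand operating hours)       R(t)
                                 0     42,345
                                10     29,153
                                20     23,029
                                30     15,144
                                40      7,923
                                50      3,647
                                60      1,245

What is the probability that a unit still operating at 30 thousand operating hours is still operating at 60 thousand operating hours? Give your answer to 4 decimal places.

The conditional survival probability is R(60)/R(30) = 1,245/15,144 = 0.082211.

0.0822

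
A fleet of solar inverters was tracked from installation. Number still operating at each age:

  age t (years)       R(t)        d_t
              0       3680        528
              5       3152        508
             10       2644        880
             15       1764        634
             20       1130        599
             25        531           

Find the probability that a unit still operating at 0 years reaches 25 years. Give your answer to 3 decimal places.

The conditional survival probability is R(25)/R(0) = 531/3680 = 0.144293.

0.144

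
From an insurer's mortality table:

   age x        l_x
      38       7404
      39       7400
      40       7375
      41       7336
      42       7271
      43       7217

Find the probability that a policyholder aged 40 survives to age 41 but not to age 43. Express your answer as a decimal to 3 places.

This is the probability of reaching 41 but not 43, conditional on being alive at 40: (l_41 − l_43) / l_40.
= (7336 − 7217) / 7375 = 119 / 7375 = 0.016136.

0.016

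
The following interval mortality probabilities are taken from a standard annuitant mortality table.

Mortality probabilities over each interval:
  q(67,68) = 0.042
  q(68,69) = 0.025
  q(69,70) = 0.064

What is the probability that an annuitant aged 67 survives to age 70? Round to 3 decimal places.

P(survive 67→70) = (1 − 0.042) × (1 − 0.025) × (1 − 0.064).
= 0.958 × 0.975 × 0.936 = 0.874271.

0.874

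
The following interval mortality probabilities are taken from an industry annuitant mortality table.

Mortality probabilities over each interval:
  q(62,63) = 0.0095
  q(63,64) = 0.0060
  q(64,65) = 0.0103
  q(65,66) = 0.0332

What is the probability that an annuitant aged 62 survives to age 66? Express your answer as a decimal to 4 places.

0.9421

Chaining the interval survival probabilities: (1 − 0.0095) × (1 − 0.0060) × (1 − 0.0103) × (1 − 0.0332).
= 0.9905 × 0.9940 × 0.9897 × 0.9668 = 0.942065.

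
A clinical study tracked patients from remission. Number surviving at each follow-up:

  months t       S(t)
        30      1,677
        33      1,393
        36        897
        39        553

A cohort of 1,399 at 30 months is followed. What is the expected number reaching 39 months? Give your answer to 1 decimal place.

The relevant probability is 553/1,677 = 0.329756.
Expected number = 1,399 × 0.329756 = 461.3.

461.3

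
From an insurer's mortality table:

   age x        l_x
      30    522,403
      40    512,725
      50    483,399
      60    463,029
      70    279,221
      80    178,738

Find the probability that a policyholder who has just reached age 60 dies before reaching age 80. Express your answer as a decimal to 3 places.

0.614

P(die before 80 | alive at 60) = 1 − l_80/l_60 = 1 − 178,738/463,029 = (284,291)/463,029 = 0.613981.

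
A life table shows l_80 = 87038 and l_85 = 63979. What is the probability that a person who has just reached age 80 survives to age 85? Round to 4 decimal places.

0.7351

We want 5p80 = l_85/l_80.
The conditional survival probability is l_85/l_80 = 63979/87038 = 0.735070.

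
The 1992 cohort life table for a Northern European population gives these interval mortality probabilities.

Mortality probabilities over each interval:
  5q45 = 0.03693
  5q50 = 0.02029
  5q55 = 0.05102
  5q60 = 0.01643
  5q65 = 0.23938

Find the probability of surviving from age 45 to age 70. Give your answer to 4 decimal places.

0.6699

Survival from 45 to 70 is the product of surviving each interval: (1 − 0.03693) × (1 − 0.02029) × (1 − 0.05102) × (1 − 0.01643) × (1 − 0.23938).
= 0.96307 × 0.97971 × 0.94898 × 0.98357 × 0.76062 = 0.669862.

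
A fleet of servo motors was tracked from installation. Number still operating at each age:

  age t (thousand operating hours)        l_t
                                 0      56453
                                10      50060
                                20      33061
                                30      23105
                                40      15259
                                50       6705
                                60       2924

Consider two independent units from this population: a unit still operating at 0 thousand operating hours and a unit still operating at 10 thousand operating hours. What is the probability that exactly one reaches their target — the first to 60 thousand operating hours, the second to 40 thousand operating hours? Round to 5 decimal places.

0.32503

p₁ = l_60/l_0 = 2924/56453 = 0.051795; p₂ = l_40/l_10 = 15259/50060 = 0.304814.
P(exactly one) = p₁(1−p₂) + (1−p₁)p₂ = 0.036007 + 0.289026 = 0.325033.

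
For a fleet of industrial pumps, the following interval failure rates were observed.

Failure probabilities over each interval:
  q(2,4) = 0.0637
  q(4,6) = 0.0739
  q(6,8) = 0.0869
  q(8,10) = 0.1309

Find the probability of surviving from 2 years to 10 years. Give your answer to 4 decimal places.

Survival from 2 to 10 is the product of surviving each interval: (1 − 0.0637) × (1 − 0.0739) × (1 − 0.0869) × (1 − 0.1309).
= 0.9363 × 0.9261 × 0.9131 × 0.8691 = 0.688115.

0.6881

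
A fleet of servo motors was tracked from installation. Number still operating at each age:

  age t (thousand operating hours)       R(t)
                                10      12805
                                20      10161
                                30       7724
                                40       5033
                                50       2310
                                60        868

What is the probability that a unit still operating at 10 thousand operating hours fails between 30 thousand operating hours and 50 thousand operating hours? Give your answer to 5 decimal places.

0.42280

This is the probability of reaching 30 but not 50, conditional on being operational at 10: (R(30) − R(50)) / R(10).
= (7724 − 2310) / 12805 = 5414 / 12805 = 0.422804.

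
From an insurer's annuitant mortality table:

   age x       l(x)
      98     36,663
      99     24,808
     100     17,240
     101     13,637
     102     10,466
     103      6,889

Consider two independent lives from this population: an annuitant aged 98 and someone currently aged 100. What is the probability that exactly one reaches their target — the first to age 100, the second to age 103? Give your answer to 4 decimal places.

0.4940

p₁ = l(100)/l(98) = 17,240/36,663 = 0.470229; p₂ = l(103)/l(100) = 6,889/17,240 = 0.399594.
P(exactly one) = p₁(1−p₂) + (1−p₁)p₂ = 0.282328 + 0.211693 = 0.494022.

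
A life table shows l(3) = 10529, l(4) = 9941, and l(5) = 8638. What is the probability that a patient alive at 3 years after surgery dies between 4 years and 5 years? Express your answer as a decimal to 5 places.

0.12375

This is the probability of reaching 4 but not 5, conditional on being alive at 3: (l(4) − l(5)) / l(3).
= (9941 − 8638) / 10529 = 1303 / 10529 = 0.123753.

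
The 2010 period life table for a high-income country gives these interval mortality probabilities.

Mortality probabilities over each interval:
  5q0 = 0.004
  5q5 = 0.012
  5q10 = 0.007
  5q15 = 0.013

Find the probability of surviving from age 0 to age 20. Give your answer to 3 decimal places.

The overall survival probability is (1 − 0.004) × (1 − 0.012) × (1 − 0.007) × (1 − 0.013).
= 0.996 × 0.988 × 0.993 × 0.987 = 0.964457.

0.964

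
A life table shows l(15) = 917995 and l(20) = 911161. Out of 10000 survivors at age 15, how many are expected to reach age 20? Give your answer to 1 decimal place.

9925.6

The relevant probability is 911161/917995 = 0.992556.
Expected number = 10000 × 0.992556 = 9925.6.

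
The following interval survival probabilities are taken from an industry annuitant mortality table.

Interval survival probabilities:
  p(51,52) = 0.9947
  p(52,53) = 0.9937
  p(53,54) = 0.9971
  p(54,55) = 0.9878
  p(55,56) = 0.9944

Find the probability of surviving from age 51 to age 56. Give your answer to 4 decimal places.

0.9681

P(survive 51→56) = 0.9947 × 0.9937 × 0.9971 × 0.9878 × 0.9944.
= 0.968091.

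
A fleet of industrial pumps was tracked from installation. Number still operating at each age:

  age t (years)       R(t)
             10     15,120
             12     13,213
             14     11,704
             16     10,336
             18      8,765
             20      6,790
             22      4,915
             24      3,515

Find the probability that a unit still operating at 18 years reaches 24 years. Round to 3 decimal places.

The conditional survival probability is R(24)/R(18) = 3,515/8,765 = 0.401027.

0.401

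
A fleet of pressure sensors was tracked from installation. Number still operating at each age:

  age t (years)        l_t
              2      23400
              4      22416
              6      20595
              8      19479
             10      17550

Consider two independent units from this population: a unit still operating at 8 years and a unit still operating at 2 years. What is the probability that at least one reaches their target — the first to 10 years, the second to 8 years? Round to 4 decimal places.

p₁ = l_10/l_8 = 17550/19479 = 0.900970; p₂ = l_8/l_2 = 19479/23400 = 0.832436.
P(at least one) = 1 − (1−p₁)(1−p₂) = 1 − 0.099030 × 0.167564 = 0.983406.

0.9834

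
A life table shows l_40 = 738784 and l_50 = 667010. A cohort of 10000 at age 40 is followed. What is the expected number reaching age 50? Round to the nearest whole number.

The relevant probability is 667010/738784 = 0.902848.
Expected number = 10000 × 0.902848 = 9028.

9028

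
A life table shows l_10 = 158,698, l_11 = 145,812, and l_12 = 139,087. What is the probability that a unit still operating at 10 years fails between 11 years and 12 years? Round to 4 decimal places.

0.0424

This is the probability of reaching 11 but not 12, conditional on being operational at 10: (l_11 − l_12) / l_10.
= (145,812 − 139,087) / 158,698 = 6,725 / 158,698 = 0.042376.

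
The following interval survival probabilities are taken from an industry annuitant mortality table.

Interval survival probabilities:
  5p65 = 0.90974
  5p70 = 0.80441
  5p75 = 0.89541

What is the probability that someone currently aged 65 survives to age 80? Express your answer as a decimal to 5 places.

0.65526

15p65 = 0.90974 × 0.80441 × 0.89541.
= 0.655265.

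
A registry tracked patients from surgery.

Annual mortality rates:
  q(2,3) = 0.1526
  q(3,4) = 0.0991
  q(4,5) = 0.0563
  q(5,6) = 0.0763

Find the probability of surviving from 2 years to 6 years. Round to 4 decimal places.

0.6655

Chaining the interval survival probabilities: (1 − 0.1526) × (1 − 0.0991) × (1 − 0.0563) × (1 − 0.0763).
= 0.8474 × 0.9009 × 0.9437 × 0.9237 = 0.665472.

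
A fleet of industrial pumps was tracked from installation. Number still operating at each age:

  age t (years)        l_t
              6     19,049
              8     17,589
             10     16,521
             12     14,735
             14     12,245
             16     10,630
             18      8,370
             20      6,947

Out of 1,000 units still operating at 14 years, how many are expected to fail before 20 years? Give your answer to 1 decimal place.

The relevant probability is 1 − 6,947/12,245 = 0.432666.
Expected number = 1,000 × 0.432666 = 432.7.

432.7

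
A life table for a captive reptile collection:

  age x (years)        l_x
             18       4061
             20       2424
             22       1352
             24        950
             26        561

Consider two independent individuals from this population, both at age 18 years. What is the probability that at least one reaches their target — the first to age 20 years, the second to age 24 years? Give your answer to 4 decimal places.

p₁ = l_20/l_18 = 2424/4061 = 0.596897; p₂ = l_24/l_18 = 950/4061 = 0.233933.
P(at least one) = 1 − (1−p₁)(1−p₂) = 1 − 0.403103 × 0.766067 = 0.691196.

0.6912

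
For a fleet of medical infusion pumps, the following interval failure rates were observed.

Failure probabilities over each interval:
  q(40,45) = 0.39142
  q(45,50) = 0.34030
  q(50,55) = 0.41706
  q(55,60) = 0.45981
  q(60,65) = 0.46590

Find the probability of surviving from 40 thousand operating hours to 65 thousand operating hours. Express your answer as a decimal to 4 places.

0.0675

P(survive 40→65) = (1 − 0.39142) × (1 − 0.34030) × (1 − 0.41706) × (1 − 0.45981) × (1 − 0.46590).
= 0.60858 × 0.65970 × 0.58294 × 0.54019 × 0.53410 = 0.067524.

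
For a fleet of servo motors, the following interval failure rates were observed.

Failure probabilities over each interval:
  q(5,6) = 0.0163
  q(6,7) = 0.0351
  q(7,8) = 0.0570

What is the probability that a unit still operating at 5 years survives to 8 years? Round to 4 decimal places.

P(survive 5→8) = (1 − 0.0163) × (1 − 0.0351) × (1 − 0.0570).
= 0.9837 × 0.9649 × 0.9430 = 0.895069.

0.8951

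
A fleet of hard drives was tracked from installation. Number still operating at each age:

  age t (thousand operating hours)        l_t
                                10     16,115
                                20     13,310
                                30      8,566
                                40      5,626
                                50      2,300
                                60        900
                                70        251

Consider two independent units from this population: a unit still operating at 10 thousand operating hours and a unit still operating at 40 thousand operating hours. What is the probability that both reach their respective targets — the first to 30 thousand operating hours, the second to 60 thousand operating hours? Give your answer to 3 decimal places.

p₁ = l_30/l_10 = 8,566/16,115 = 0.531554; p₂ = l_60/l_40 = 900/5,626 = 0.159972.
P(both) = p₁ × p₂ = 0.531554 × 0.159972 = 0.085034.

0.085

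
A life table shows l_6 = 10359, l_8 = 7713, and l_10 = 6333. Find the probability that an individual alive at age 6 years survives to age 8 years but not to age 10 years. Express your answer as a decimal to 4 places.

This is the probability of reaching 8 but not 10, conditional on being alive at 6: (l_8 − l_10) / l_6.
= (7713 − 6333) / 10359 = 1380 / 10359 = 0.133217.

0.1332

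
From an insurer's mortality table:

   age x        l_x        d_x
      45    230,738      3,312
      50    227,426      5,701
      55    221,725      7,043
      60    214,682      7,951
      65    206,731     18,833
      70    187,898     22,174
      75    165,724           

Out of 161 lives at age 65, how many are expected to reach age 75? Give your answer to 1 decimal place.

129.1

The relevant probability is 165,724/206,731 = 0.801641.
Expected number = 161 × 0.801641 = 129.1.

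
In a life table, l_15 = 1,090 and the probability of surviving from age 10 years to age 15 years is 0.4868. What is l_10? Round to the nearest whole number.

l_10 = l_15 / p = 1,090 / 0.4868 = 2239.

2239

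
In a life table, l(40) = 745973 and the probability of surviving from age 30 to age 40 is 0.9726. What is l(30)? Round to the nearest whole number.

766988

l(30) = l(40) / p = 745973 / 0.9726 = 766988.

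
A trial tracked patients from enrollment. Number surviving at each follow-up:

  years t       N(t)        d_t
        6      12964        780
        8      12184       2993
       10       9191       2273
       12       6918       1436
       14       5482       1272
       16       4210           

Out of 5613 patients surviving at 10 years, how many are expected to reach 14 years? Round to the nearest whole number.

3348

The relevant probability is 5482/9191 = 0.596453.
Expected number = 5613 × 0.596453 = 3348.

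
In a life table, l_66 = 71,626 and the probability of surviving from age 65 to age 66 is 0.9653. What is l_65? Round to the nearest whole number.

l_65 = l_66 / p = 71,626 / 0.9653 = 74201.

74201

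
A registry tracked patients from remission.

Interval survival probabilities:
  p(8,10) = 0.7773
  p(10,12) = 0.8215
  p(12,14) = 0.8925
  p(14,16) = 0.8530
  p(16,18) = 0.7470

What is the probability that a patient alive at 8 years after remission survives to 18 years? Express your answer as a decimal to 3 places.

P(survive 8→18) = 0.7773 × 0.8215 × 0.8925 × 0.8530 × 0.7470.
= 0.363140.

0.363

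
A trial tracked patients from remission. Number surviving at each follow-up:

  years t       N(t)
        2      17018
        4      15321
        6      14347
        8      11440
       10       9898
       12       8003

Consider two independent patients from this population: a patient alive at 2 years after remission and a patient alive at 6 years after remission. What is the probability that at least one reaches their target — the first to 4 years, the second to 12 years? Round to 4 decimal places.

p₁ = N(4)/N(2) = 15321/17018 = 0.900282; p₂ = N(12)/N(6) = 8003/14347 = 0.557817.
P(at least one) = 1 − (1−p₁)(1−p₂) = 1 − 0.099718 × 0.442183 = 0.955906.

0.9559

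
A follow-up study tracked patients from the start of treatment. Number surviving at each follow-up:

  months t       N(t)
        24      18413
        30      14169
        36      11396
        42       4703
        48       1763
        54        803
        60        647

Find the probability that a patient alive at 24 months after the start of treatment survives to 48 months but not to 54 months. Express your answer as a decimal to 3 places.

0.052

This is the probability of reaching 48 but not 54, conditional on being alive at 24: (N(48) − N(54)) / N(24).
= (1763 − 803) / 18413 = 960 / 18413 = 0.052137.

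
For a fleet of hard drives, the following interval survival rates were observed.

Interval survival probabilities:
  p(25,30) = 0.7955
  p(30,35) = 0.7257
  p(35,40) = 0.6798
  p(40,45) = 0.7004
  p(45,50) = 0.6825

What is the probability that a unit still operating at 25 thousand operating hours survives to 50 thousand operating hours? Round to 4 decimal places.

The overall survival probability is 0.7955 × 0.7257 × 0.6798 × 0.7004 × 0.6825.
= 0.187598.

0.1876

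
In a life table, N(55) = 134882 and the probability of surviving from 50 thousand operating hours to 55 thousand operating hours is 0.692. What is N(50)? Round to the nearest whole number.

194916

N(50) = N(55) / p = 134882 / 0.692 = 194916.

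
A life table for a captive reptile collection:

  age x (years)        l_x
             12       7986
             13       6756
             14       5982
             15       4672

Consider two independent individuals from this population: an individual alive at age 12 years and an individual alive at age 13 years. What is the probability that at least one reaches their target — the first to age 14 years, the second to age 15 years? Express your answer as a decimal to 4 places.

p₁ = l_14/l_12 = 5982/7986 = 0.749061; p₂ = l_15/l_13 = 4672/6756 = 0.691533.
P(at least one) = 1 − (1−p₁)(1−p₂) = 1 − 0.250939 × 0.308467 = 0.922594.

0.9226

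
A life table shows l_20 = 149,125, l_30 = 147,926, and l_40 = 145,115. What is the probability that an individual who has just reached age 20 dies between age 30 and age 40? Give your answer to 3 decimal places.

0.019

This is the probability of reaching 30 but not 40, conditional on being alive at 20: (l_30 − l_40) / l_20.
= (147,926 − 145,115) / 149,125 = 2,811 / 149,125 = 0.018850.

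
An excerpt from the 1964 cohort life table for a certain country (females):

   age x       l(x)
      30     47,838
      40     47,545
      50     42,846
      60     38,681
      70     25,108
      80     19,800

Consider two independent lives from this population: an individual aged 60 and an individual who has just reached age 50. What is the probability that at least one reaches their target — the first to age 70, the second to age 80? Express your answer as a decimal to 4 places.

0.8113

p₁ = l(70)/l(60) = 25,108/38,681 = 0.649104; p₂ = l(80)/l(50) = 19,800/42,846 = 0.462120.
P(at least one) = 1 − (1−p₁)(1−p₂) = 1 − 0.350896 × 0.537880 = 0.811260.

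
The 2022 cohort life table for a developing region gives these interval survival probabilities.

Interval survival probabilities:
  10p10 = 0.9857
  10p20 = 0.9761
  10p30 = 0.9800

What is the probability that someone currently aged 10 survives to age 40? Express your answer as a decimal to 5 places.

0.94290

The overall survival probability is 0.9857 × 0.9761 × 0.9800.
= 0.942899.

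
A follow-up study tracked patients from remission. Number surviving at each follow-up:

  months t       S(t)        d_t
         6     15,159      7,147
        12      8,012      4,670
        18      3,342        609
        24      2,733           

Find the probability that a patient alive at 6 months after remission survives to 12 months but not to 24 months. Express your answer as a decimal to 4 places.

This is the probability of reaching 12 but not 24, conditional on being alive at 6: (S(12) − S(24)) / S(6).
= (8,012 − 2,733) / 15,159 = 5,279 / 15,159 = 0.348242.

0.3482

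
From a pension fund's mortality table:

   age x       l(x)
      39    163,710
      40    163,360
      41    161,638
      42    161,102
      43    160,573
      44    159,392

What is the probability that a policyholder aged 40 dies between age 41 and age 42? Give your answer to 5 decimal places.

0.00328

This is the probability of reaching 41 but not 42, conditional on being alive at 40: (l(41) − l(42)) / l(40).
= (161,638 − 161,102) / 163,360 = 536 / 163,360 = 0.003281.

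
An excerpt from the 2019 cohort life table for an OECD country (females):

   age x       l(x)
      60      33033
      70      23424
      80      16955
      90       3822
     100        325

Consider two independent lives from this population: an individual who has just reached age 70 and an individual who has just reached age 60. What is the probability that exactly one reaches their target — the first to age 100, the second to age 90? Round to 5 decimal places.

0.12637

p₁ = l(100)/l(70) = 325/23424 = 0.013875; p₂ = l(90)/l(60) = 3822/33033 = 0.115702.
P(exactly one) = p₁(1−p₂) + (1−p₁)p₂ = 0.012270 + 0.114097 = 0.126366.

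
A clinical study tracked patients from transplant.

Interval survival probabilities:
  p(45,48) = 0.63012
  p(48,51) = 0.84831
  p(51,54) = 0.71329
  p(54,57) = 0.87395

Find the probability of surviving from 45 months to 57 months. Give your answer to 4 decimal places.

0.3332

Chaining the interval survival probabilities: 0.63012 × 0.84831 × 0.71329 × 0.87395.
= 0.333220.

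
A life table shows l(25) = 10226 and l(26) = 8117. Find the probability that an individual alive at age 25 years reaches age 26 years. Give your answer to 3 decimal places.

The conditional survival probability is l(26)/l(25) = 8117/10226 = 0.793761.

0.794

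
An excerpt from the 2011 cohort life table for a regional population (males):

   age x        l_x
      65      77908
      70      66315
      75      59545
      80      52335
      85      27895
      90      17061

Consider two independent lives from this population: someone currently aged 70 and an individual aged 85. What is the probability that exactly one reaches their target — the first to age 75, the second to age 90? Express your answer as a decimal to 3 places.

p₁ = l_75/l_70 = 59545/66315 = 0.897911; p₂ = l_90/l_85 = 17061/27895 = 0.611615.
P(exactly one) = p₁(1−p₂) + (1−p₁)p₂ = 0.348735 + 0.062439 = 0.411174.

0.411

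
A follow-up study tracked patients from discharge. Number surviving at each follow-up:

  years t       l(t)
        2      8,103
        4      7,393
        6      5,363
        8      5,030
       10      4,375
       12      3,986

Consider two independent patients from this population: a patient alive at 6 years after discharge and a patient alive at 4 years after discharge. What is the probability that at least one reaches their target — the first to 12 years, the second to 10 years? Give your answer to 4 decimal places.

0.8952

p₁ = l(12)/l(6) = 3,986/5,363 = 0.743241; p₂ = l(10)/l(4) = 4,375/7,393 = 0.591776.
P(at least one) = 1 − (1−p₁)(1−p₂) = 1 − 0.256759 × 0.408224 = 0.895185.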